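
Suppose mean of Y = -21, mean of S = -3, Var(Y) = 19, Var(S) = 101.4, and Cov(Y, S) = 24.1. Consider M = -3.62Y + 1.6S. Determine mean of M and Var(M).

mean of M = 71.22, Var(M) = 229.3932

mean of M = (-3.62)·mean of Y + 1.6·mean of S = (-3.62)·(-21) + 1.6·(-3) = 71.22.
Var(M) = a²·Var(Y) + b²·Var(S) + 2ab·Cov(Y, S) with a = -3.62, b = 1.6.
= (-3.62)²·19 + 1.6²·101.4 + 2·(-3.62)·1.6·24.1
= 248.9836 + 259.584 + (-279.1744) = 229.3932.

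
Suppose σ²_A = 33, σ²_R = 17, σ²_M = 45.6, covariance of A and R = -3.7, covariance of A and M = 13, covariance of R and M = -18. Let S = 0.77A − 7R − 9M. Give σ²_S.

σ²_S = 2137.8717

σ²_S = a²·σ²_A + b²·σ²_R + c²·σ²_M + 2ab·covariance of A and R + 2ac·covariance of A and M + 2bc·covariance of R and M, with a = 0.77, b = -7, c = -9.
= 19.5657 + 833 + 3693.6 + 39.886 + (-180.18) + (-2268)
= 2137.8717.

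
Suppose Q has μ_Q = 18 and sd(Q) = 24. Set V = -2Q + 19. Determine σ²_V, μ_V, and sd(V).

V = -2Q + 19 is linear with a = -2, b = 19.
σ²_Q = 24² = 576.
σ²_V = a²·σ²_Q = (-2)²·576 = 2304 (the additive constant 19 does not affect variance).
μ_V = a·μ_Q + b = (-2)·18 + 19 = -17.
sd(V) = |a|·sd(Q) = |-2|·24 = 48.

σ²_V = 2304, μ_V = -17, sd(V) = 48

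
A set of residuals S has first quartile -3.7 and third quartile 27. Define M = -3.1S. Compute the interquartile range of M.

IQR of S = Q3 − Q1 = 27 − (-3.7) = 30.7.
Under M = aS + b, IQR(M) = |a|·IQR(S) = |-3.1|·30.7 = 95.17 (shifts cancel; spread scales by |a|).

IQR(M) = 95.17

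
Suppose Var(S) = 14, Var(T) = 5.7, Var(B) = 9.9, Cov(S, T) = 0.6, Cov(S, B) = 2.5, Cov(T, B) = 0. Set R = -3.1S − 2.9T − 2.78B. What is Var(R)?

Var(R) = 312.86616

Var(R) = a²·Var(S) + b²·Var(T) + c²·Var(B) + 2ab·Cov(S, T) + 2ac·Cov(S, B) + 2bc·Cov(T, B), with a = -3.1, b = -2.9, c = -2.78.
= 134.54 + 47.937 + 76.51116 + 10.788 + 43.09 + 0
= 312.86616.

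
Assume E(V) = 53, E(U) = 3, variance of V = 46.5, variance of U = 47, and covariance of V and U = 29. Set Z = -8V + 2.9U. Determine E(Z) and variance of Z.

E(Z) = -415.3, variance of Z = 2025.67

E(Z) = (-8)·E(V) + 2.9·E(U) = (-8)·53 + 2.9·3 = -415.3.
variance of Z = a²·variance of V + b²·variance of U + 2ab·covariance of V and U with a = -8, b = 2.9.
= (-8)²·46.5 + 2.9²·47 + 2·(-8)·2.9·29
= 2976 + 395.27 + (-1345.6) = 2025.67.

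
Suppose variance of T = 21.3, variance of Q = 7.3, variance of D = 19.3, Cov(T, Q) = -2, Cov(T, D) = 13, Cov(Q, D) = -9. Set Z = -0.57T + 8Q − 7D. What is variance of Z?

variance of Z = 2549.80037

variance of Z = a²·variance of T + b²·variance of Q + c²·variance of D + 2ab·Cov(T, Q) + 2ac·Cov(T, D) + 2bc·Cov(Q, D), with a = -0.57, b = 8, c = -7.
= 6.92037 + 467.2 + 945.7 + 18.24 + 103.74 + 1008
= 2549.80037.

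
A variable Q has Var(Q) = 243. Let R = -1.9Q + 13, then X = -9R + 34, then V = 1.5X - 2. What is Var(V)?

Var(R) = (-1.9)²·243 = 877.23.
Var(X) = (-9)²·877.23 = 71055.63.
Var(V) = 1.5²·71055.63 = 159875.1675.

Var(V) = 159875.1675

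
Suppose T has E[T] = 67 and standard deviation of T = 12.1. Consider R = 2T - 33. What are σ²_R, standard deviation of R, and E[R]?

σ²_R = 585.64, standard deviation of R = 24.2, E[R] = 101

R = 2T - 33 is linear with a = 2, b = -33.
σ²_T = 12.1² = 146.41.
σ²_R = a²·σ²_T = 2²·146.41 = 585.64 (the additive constant -33 does not affect variance).
standard deviation of R = |a|·standard deviation of T = |2|·12.1 = 24.2.
E[R] = a·E[T] + b = 2·67 + (-33) = 101.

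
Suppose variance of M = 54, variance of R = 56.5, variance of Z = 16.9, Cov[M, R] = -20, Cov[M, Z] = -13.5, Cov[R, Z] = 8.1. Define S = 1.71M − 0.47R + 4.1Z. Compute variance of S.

variance of S = a²·variance of M + b²·variance of R + c²·variance of Z + 2ab·Cov[M, R] + 2ac·Cov[M, Z] + 2bc·Cov[R, Z], with a = 1.71, b = -0.47, c = 4.1.
= 157.9014 + 12.48085 + 284.089 + 32.148 + (-189.297) + (-31.2174)
= 266.10485.

variance of S = 266.10485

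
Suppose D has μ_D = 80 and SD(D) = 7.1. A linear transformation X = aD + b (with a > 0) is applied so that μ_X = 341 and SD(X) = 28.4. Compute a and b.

a = 4, b = 21

SD(X) = a·SD(D) (a > 0), so a = 28.4/7.1 = 4.
μ_X = a·μ_D + b, so b = 341 − 4·80 = 21.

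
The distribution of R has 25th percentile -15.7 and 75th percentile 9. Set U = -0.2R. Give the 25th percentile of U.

25th percentile of U = -1.8

Since a = -0.2 < 0 the transformation is decreasing, reversing order: the 25th percentile of U corresponds to the 75th percentile of R.
So P_{25}(U) = a·P_{75}(R) + b = (-0.2)·9 = -1.8.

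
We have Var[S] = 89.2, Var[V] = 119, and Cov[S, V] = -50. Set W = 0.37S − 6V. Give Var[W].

Var[W] = a²·Var[S] + b²·Var[V] + 2ab·Cov[S, V] with a = 0.37, b = -6.
= 0.37²·89.2 + (-6)²·119 + 2·0.37·(-6)·(-50)
= 12.21148 + 4284 + 222 = 4518.21148.

Var[W] = 4518.21148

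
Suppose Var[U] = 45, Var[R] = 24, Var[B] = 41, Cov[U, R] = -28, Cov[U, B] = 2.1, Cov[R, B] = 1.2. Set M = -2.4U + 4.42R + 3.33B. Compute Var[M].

Var[M] = 1778.52474

Var[M] = a²·Var[U] + b²·Var[R] + c²·Var[B] + 2ab·Cov[U, R] + 2ac·Cov[U, B] + 2bc·Cov[R, B], with a = -2.4, b = 4.42, c = 3.33.
= 259.2 + 468.8736 + 454.6449 + 594.048 + (-33.5664) + 35.32464
= 1778.52474.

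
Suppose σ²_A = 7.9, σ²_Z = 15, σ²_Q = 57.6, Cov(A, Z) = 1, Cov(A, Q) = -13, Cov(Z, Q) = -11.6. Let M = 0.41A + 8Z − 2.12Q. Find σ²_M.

σ²_M = a²·σ²_A + b²·σ²_Z + c²·σ²_Q + 2ab·Cov(A, Z) + 2ac·Cov(A, Q) + 2bc·Cov(Z, Q), with a = 0.41, b = 8, c = -2.12.
= 1.32799 + 960 + 258.87744 + 6.56 + 22.5992 + 393.472
= 1642.83663.

σ²_M = 1642.83663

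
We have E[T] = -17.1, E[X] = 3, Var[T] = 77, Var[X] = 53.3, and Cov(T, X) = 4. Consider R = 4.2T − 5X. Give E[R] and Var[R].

E[R] = -86.82, Var[R] = 2522.78

E[R] = 4.2·E[T] + (-5)·E[X] = 4.2·(-17.1) + (-5)·3 = -86.82.
Var[R] = a²·Var[T] + b²·Var[X] + 2ab·Cov(T, X) with a = 4.2, b = -5.
= 4.2²·77 + (-5)²·53.3 + 2·4.2·(-5)·4
= 1358.28 + 1332.5 + (-168) = 2522.78.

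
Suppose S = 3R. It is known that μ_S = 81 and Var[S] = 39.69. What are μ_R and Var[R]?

μ_R = 27, Var[R] = 4.41

From S = 3R: μ_S = a·μ_R + b, so μ_R = (μ_S − b)/a = (81 − 0)/3 = 27.
Var[S] = a²·Var[R], so Var[R] = 39.69/3² = 4.41.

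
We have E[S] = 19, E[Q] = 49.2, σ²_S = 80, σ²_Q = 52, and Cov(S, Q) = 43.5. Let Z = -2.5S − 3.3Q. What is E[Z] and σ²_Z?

E[Z] = (-2.5)·E[S] + (-3.3)·E[Q] = (-2.5)·19 + (-3.3)·49.2 = -209.86.
σ²_Z = a²·σ²_S + b²·σ²_Q + 2ab·Cov(S, Q) with a = -2.5, b = -3.3.
= (-2.5)²·80 + (-3.3)²·52 + 2·(-2.5)·(-3.3)·43.5
= 500 + 566.28 + 717.75 = 1784.03.

E[Z] = -209.86, σ²_Z = 1784.03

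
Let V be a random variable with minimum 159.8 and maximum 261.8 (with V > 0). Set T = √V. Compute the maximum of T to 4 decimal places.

max(T) = 16.1802

√V is increasing on this domain, so max(T) comes from max(V) = 261.8: max(T) = √(261.8) ≈ 16.1802.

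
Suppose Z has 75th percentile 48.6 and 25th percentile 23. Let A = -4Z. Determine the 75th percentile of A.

Since a = -4 < 0 the transformation is decreasing, reversing order: the 75th percentile of A corresponds to the 25th percentile of Z.
So P_{75}(A) = a·P_{25}(Z) + b = (-4)·23 = -92.

75th percentile of A = -92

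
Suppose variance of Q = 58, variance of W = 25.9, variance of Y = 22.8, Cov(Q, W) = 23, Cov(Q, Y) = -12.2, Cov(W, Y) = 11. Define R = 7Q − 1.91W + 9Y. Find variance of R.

variance of R = a²·variance of Q + b²·variance of W + c²·variance of Y + 2ab·Cov(Q, W) + 2ac·Cov(Q, Y) + 2bc·Cov(W, Y), with a = 7, b = -1.91, c = 9.
= 2842 + 94.48579 + 1846.8 + (-615.02) + (-1537.2) + (-378.18)
= 2252.88579.

variance of R = 2252.88579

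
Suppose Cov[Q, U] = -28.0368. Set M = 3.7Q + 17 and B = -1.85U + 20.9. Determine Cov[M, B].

Cov[M, B] = 191.911896

Cov[M, B] = a·c·Cov[Q, U] = 3.7·(-1.85)·(-28.0368) = 191.911896. Additive constants drop out.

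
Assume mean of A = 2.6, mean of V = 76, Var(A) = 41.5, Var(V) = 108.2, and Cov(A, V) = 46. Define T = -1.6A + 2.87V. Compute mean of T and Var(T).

mean of T = (-1.6)·mean of A + 2.87·mean of V = (-1.6)·2.6 + 2.87·76 = 213.96.
Var(T) = a²·Var(A) + b²·Var(V) + 2ab·Cov(A, V) with a = -1.6, b = 2.87.
= (-1.6)²·41.5 + 2.87²·108.2 + 2·(-1.6)·2.87·46
= 106.24 + 891.23258 + (-422.464) = 575.00858.

mean of T = 213.96, Var(T) = 575.00858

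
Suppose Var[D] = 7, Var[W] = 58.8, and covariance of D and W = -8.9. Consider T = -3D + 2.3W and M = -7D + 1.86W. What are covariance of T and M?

covariance of T and M = 591.4984

By bilinearity, covariance of T and M = ac·Var[D] + bd·Var[W] + (ad+bc)·covariance of D and W, with a=-3, b=2.3, c=-7, d=1.86.
ac·Var[D] = (-3)·(-7)·7 = 147
bd·Var[W] = 2.3·1.86·58.8 = 251.5464
(ad+bc)·covariance of D and W = (-21.68)·(-8.9) = 192.952
covariance of T and M = 147 + 251.5464 + 192.952 = 591.4984.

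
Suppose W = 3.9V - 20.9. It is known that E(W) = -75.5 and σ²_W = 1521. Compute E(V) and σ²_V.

E(V) = -14, σ²_V = 100

From W = 3.9V - 20.9: E(W) = a·E(V) + b, so E(V) = (E(W) − b)/a = (-75.5 − (-20.9))/3.9 = -14.
σ²_W = a²·σ²_V, so σ²_V = 1521/3.9² = 100.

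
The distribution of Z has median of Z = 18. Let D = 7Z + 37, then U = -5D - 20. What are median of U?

median of U = -835

median of D = 7·18 + 37 = 163.
median of U = (-5)·163 + (-20) = -835.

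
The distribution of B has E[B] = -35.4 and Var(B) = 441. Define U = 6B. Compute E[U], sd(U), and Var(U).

E[U] = -212.4, sd(U) = 126, Var(U) = 15876

U = 6B is linear with a = 6, b = 0.
E[U] = a·E[B] + b = 6·(-35.4) = -212.4.
sd(B) = √441 = 21.
sd(U) = |a|·sd(B) = |6|·21 = 126.
Var(U) = a²·Var(B) = 6²·441 = 15876.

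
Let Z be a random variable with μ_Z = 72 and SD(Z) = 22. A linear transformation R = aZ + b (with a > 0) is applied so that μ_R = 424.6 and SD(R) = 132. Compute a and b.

SD(R) = a·SD(Z) (a > 0), so a = 132/22 = 6.
μ_R = a·μ_Z + b, so b = 424.6 − 6·72 = -7.4.

a = 6, b = -7.4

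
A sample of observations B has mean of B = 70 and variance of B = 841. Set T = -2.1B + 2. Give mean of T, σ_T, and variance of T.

mean of T = -145, σ_T = 60.9, variance of T = 3708.81

T = -2.1B + 2 is linear with a = -2.1, b = 2.
mean of T = a·mean of B + b = (-2.1)·70 + 2 = -145.
σ_B = √841 = 29.
σ_T = |a|·σ_B = |-2.1|·29 = 60.9.
variance of T = a²·variance of B = (-2.1)²·841 = 3708.81 (the additive constant 2 does not affect variance).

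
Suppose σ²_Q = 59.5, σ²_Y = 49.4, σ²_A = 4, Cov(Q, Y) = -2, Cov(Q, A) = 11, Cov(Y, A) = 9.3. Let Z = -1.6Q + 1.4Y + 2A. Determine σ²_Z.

σ²_Z = 255.784

σ²_Z = a²·σ²_Q + b²·σ²_Y + c²·σ²_A + 2ab·Cov(Q, Y) + 2ac·Cov(Q, A) + 2bc·Cov(Y, A), with a = -1.6, b = 1.4, c = 2.
= 152.32 + 96.824 + 16 + 8.96 + (-70.4) + 52.08
= 255.784.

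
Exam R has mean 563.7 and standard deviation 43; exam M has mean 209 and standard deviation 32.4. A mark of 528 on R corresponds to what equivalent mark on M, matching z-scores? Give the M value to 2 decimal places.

M = 182.10

z = (528 − 563.7)/43 ≈ -0.8302.
M = 209 + z·32.4 = 209 + (528 − 563.7)·32.4/43 ≈ 182.10.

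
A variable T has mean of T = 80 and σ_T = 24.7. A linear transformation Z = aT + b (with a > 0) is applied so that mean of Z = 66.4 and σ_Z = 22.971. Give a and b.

σ_Z = a·σ_T (a > 0), so a = 22.971/24.7 = 0.93.
mean of Z = a·mean of T + b, so b = 66.4 − 0.93·80 = -8.

a = 0.93, b = -8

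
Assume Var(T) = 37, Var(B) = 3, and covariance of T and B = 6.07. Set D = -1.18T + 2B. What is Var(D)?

Var(D) = a²·Var(T) + b²·Var(B) + 2ab·covariance of T and B with a = -1.18, b = 2.
= (-1.18)²·37 + 2²·3 + 2·(-1.18)·2·6.07
= 51.5188 + 12 + (-28.6504) = 34.8684.

Var(D) = 34.8684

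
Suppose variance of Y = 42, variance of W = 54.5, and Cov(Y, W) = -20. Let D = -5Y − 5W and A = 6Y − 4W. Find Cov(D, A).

By bilinearity, Cov(D, A) = ac·variance of Y + bd·variance of W + (ad+bc)·Cov(Y, W), with a=-5, b=-5, c=6, d=-4.
ac·variance of Y = (-5)·6·42 = -1260
bd·variance of W = (-5)·(-4)·54.5 = 1090
(ad+bc)·Cov(Y, W) = (-10)·(-20) = 200
Cov(D, A) = -1260 + 1090 + 200 = 30.

Cov(D, A) = 30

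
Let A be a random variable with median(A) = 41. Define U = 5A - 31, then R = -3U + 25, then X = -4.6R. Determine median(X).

median(X) = 2286.2

median(U) = 5·41 + (-31) = 174.
median(R) = (-3)·174 + 25 = -497.
median(X) = (-4.6)·(-497) = 2286.2.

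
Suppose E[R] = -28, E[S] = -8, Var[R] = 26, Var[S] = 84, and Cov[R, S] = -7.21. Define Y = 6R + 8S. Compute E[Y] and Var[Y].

E[Y] = -232, Var[Y] = 5619.84

E[Y] = 6·E[R] + 8·E[S] = 6·(-28) + 8·(-8) = -232.
Var[Y] = a²·Var[R] + b²·Var[S] + 2ab·Cov[R, S] with a = 6, b = 8.
= 6²·26 + 8²·84 + 2·6·8·(-7.21)
= 936 + 5376 + (-692.16) = 5619.84.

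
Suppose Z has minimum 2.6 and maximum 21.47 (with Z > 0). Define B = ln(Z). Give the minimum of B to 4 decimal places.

ln(Z) is increasing on this domain, so min(B) comes from min(Z) = 2.6: min(B) = ln(2.6) ≈ 0.9555.

min(B) = 0.9555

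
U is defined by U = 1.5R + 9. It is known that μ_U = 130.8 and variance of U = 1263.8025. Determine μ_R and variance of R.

From U = 1.5R + 9: μ_U = a·μ_R + b, so μ_R = (μ_U − b)/a = (130.8 − 9)/1.5 = 81.2.
variance of U = a²·variance of R, so variance of R = 1263.8025/1.5² = 561.69.

μ_R = 81.2, variance of R = 561.69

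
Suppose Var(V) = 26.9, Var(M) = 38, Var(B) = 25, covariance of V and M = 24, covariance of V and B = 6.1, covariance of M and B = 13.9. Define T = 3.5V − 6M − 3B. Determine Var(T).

Var(T) = a²·Var(V) + b²·Var(M) + c²·Var(B) + 2ab·covariance of V and M + 2ac·covariance of V and B + 2bc·covariance of M and B, with a = 3.5, b = -6, c = -3.
= 329.525 + 1368 + 225 + (-1008) + (-128.1) + 500.4
= 1286.825.

Var(T) = 1286.825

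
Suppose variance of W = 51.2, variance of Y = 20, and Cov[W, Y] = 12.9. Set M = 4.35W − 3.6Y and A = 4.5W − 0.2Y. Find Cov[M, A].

By bilinearity, Cov[M, A] = ac·variance of W + bd·variance of Y + (ad+bc)·Cov[W, Y], with a=4.35, b=-3.6, c=4.5, d=-0.2.
ac·variance of W = 4.35·4.5·51.2 = 1002.24
bd·variance of Y = (-3.6)·(-0.2)·20 = 14.4
(ad+bc)·Cov[W, Y] = (-17.07)·12.9 = -220.203
Cov[M, A] = 1002.24 + 14.4 + (-220.203) = 796.437.

Cov[M, A] = 796.437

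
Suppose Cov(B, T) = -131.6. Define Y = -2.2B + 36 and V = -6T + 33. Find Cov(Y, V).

Cov(Y, V) = -1737.12

Cov(Y, V) = a·c·Cov(B, T) = (-2.2)·(-6)·(-131.6) = -1737.12. Additive constants drop out.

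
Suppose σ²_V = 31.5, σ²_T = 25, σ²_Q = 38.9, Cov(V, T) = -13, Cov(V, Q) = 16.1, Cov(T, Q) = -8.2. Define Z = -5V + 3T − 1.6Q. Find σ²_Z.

σ²_Z = a²·σ²_V + b²·σ²_T + c²·σ²_Q + 2ab·Cov(V, T) + 2ac·Cov(V, Q) + 2bc·Cov(T, Q), with a = -5, b = 3, c = -1.6.
= 787.5 + 225 + 99.584 + 390 + 257.6 + 78.72
= 1838.404.

σ²_Z = 1838.404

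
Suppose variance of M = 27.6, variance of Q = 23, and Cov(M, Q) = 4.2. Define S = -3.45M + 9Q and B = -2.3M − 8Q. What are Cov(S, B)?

By bilinearity, Cov(S, B) = ac·variance of M + bd·variance of Q + (ad+bc)·Cov(M, Q), with a=-3.45, b=9, c=-2.3, d=-8.
ac·variance of M = (-3.45)·(-2.3)·27.6 = 219.006
bd·variance of Q = 9·(-8)·23 = -1656
(ad+bc)·Cov(M, Q) = (6.9)·4.2 = 28.98
Cov(S, B) = 219.006 + (-1656) + 28.98 = -1408.014.

Cov(S, B) = -1408.014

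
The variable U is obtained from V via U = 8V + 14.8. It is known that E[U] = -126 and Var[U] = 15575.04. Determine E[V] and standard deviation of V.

E[V] = -17.6, standard deviation of V = 15.6

From U = 8V + 14.8: E[U] = a·E[V] + b, so E[V] = (E[U] − b)/a = (-126 − 14.8)/8 = -17.6.
standard deviation of U = √15575.04 = 124.8.
standard deviation of U = |a|·standard deviation of V, so standard deviation of V = 124.8/|8| = 15.6.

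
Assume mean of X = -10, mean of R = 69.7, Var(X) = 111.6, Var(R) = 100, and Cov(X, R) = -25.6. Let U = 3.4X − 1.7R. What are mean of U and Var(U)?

mean of U = 3.4·mean of X + (-1.7)·mean of R = 3.4·(-10) + (-1.7)·69.7 = -152.49.
Var(U) = a²·Var(X) + b²·Var(R) + 2ab·Cov(X, R) with a = 3.4, b = -1.7.
= 3.4²·111.6 + (-1.7)²·100 + 2·3.4·(-1.7)·(-25.6)
= 1290.096 + 289 + 295.936 = 1875.032.

mean of U = -152.49, Var(U) = 1875.032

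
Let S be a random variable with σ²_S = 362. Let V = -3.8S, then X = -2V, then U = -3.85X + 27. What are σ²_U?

σ²_U = 309925.4312

σ²_V = (-3.8)²·362 = 5227.28.
σ²_X = (-2)²·5227.28 = 20909.12.
σ²_U = (-3.85)²·20909.12 = 309925.4312.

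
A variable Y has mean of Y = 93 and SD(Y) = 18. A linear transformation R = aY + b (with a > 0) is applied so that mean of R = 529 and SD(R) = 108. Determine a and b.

SD(R) = a·SD(Y) (a > 0), so a = 108/18 = 6.
mean of R = a·mean of Y + b, so b = 529 − 6·93 = -29.

a = 6, b = -29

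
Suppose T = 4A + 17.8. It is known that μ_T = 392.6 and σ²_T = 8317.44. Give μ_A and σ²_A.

μ_A = 93.7, σ²_A = 519.84

From T = 4A + 17.8: μ_T = a·μ_A + b, so μ_A = (μ_T − b)/a = (392.6 − 17.8)/4 = 93.7.
σ²_T = a²·σ²_A, so σ²_A = 8317.44/4² = 519.84.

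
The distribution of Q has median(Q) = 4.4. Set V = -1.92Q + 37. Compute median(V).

A linear map preserves order up to sign, so median(V) = a·median(Q) + b = (-1.92)·4.4 + 37 = 28.552.

median(V) = 28.552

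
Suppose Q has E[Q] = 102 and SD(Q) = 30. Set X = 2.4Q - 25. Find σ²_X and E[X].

σ²_X = 5184, E[X] = 219.8

X = 2.4Q - 25 is linear with a = 2.4, b = -25.
σ²_Q = 30² = 900.
σ²_X = a²·σ²_Q = 2.4²·900 = 5184 (the additive constant -25 does not affect variance).
E[X] = a·E[Q] + b = 2.4·102 + (-25) = 219.8.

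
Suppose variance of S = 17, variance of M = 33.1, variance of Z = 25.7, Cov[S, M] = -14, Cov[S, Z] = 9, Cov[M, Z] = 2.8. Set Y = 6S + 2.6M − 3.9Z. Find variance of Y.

variance of Y = 311.869

variance of Y = a²·variance of S + b²·variance of M + c²·variance of Z + 2ab·Cov[S, M] + 2ac·Cov[S, Z] + 2bc·Cov[M, Z], with a = 6, b = 2.6, c = -3.9.
= 612 + 223.756 + 390.897 + (-436.8) + (-421.2) + (-56.784)
= 311.869.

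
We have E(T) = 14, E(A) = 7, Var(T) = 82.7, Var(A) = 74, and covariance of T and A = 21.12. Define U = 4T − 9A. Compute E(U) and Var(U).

E(U) = 4·E(T) + (-9)·E(A) = 4·14 + (-9)·7 = -7.
Var(U) = a²·Var(T) + b²·Var(A) + 2ab·covariance of T and A with a = 4, b = -9.
= 4²·82.7 + (-9)²·74 + 2·4·(-9)·21.12
= 1323.2 + 5994 + (-1520.64) = 5796.56.

E(U) = -7, Var(U) = 5796.56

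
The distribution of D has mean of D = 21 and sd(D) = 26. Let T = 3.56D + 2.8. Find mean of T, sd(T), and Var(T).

T = 3.56D + 2.8 is linear with a = 3.56, b = 2.8.
mean of T = a·mean of D + b = 3.56·21 + 2.8 = 77.56.
sd(T) = |a|·sd(D) = |3.56|·26 = 92.56.
Var(D) = 26² = 676.
Var(T) = a²·Var(D) = 3.56²·676 = 8567.3536 (the additive constant 2.8 does not affect variance).

mean of T = 77.56, sd(T) = 92.56, Var(T) = 8567.3536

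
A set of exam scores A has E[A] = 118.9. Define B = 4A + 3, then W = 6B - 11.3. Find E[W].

E[B] = 4·118.9 + 3 = 478.6.
E[W] = 6·478.6 + (-11.3) = 2860.3.

E[W] = 2860.3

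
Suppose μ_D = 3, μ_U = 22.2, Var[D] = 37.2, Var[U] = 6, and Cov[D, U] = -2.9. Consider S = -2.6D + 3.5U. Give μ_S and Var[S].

μ_S = 69.9, Var[S] = 377.752

μ_S = (-2.6)·μ_D + 3.5·μ_U = (-2.6)·3 + 3.5·22.2 = 69.9.
Var[S] = a²·Var[D] + b²·Var[U] + 2ab·Cov[D, U] with a = -2.6, b = 3.5.
= (-2.6)²·37.2 + 3.5²·6 + 2·(-2.6)·3.5·(-2.9)
= 251.472 + 73.5 + 52.78 = 377.752.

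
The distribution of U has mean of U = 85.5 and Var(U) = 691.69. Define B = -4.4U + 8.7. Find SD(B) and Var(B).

B = -4.4U + 8.7 is linear with a = -4.4, b = 8.7.
SD(U) = √691.69 = 26.3.
SD(B) = |a|·SD(U) = |-4.4|·26.3 = 115.72.
Var(B) = a²·Var(U) = (-4.4)²·691.69 = 13391.1184 (the additive constant 8.7 does not affect variance).

SD(B) = 115.72, Var(B) = 13391.1184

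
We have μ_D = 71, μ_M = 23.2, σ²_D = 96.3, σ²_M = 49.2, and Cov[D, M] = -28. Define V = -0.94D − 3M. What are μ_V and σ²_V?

μ_V = (-0.94)·μ_D + (-3)·μ_M = (-0.94)·71 + (-3)·23.2 = -136.34.
σ²_V = a²·σ²_D + b²·σ²_M + 2ab·Cov[D, M] with a = -0.94, b = -3.
= (-0.94)²·96.3 + (-3)²·49.2 + 2·(-0.94)·(-3)·(-28)
= 85.09068 + 442.8 + (-157.92) = 369.97068.

μ_V = -136.34, σ²_V = 369.97068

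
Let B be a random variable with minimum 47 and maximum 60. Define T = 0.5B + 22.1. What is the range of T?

Range of B = 60 − 47 = 13.
Range(T) = |a|·Range(B) = |0.5|·13 = 6.5.

Range(T) = 6.5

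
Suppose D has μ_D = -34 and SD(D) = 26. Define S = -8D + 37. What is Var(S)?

Var(S) = 43264

S = -8D + 37 is linear with a = -8, b = 37.
Var(D) = 26² = 676.
Var(S) = a²·Var(D) = (-8)²·676 = 43264 (the additive constant 37 does not affect variance).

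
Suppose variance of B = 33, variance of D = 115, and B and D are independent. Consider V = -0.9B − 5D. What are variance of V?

variance of V = a²·variance of B + b²·variance of D + 2ab·covariance of B and D with a = -0.9, b = -5.
Independence gives covariance of B and D = 0.
= (-0.9)²·33 + (-5)²·115 + 2·(-0.9)·(-5)·0
= 26.73 + 2875 + 0 = 2901.73.

variance of V = 2901.73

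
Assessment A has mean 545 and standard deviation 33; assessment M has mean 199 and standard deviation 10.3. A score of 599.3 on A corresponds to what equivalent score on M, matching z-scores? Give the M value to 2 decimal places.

z = (599.3 − 545)/33 ≈ 1.6455.
M = 199 + z·10.3 = 199 + (599.3 − 545)·10.3/33 ≈ 215.95.

M = 215.95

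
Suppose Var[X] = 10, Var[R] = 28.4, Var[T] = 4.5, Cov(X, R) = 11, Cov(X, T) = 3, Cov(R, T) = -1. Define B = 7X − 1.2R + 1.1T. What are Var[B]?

Var[B] = a²·Var[X] + b²·Var[R] + c²·Var[T] + 2ab·Cov(X, R) + 2ac·Cov(X, T) + 2bc·Cov(R, T), with a = 7, b = -1.2, c = 1.1.
= 490 + 40.896 + 5.445 + (-184.8) + 46.2 + 2.64
= 400.381.

Var[B] = 400.381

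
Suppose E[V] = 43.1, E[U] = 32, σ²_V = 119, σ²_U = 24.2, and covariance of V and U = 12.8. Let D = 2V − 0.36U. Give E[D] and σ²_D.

E[D] = 2·E[V] + (-0.36)·E[U] = 2·43.1 + (-0.36)·32 = 74.68.
σ²_D = a²·σ²_V + b²·σ²_U + 2ab·covariance of V and U with a = 2, b = -0.36.
= 2²·119 + (-0.36)²·24.2 + 2·2·(-0.36)·12.8
= 476 + 3.13632 + (-18.432) = 460.70432.

E[D] = 74.68, σ²_D = 460.70432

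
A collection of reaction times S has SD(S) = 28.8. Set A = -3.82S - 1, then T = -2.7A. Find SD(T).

SD(T) = 297.0432

SD(A) = |-3.82|·28.8 = 110.016.
SD(T) = |-2.7|·110.016 = 297.0432.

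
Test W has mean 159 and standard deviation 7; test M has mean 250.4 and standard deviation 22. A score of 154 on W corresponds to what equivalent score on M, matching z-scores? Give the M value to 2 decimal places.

z = (154 − 159)/7 ≈ -0.7143.
M = 250.4 + z·22 = 250.4 + (154 − 159)·22/7 ≈ 234.69.

M = 234.69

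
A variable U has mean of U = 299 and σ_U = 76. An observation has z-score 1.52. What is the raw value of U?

U = 414.52

U = mean of U + z·σ_U = 299 + 1.52·76 = 414.52.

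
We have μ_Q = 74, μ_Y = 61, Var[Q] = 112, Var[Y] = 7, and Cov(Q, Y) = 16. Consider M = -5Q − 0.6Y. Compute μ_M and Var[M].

μ_M = (-5)·μ_Q + (-0.6)·μ_Y = (-5)·74 + (-0.6)·61 = -406.6.
Var[M] = a²·Var[Q] + b²·Var[Y] + 2ab·Cov(Q, Y) with a = -5, b = -0.6.
= (-5)²·112 + (-0.6)²·7 + 2·(-5)·(-0.6)·16
= 2800 + 2.52 + 96 = 2898.52.

μ_M = -406.6, Var[M] = 2898.52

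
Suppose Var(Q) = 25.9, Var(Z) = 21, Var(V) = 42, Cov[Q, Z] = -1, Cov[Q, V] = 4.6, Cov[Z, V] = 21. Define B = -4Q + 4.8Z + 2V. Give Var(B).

Var(B) = 1434.24

Var(B) = a²·Var(Q) + b²·Var(Z) + c²·Var(V) + 2ab·Cov[Q, Z] + 2ac·Cov[Q, V] + 2bc·Cov[Z, V], with a = -4, b = 4.8, c = 2.
= 414.4 + 483.84 + 168 + 38.4 + (-73.6) + 403.2
= 1434.24.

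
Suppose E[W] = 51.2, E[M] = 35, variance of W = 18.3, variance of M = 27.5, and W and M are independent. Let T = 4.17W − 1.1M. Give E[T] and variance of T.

E[T] = 175.004, variance of T = 351.49187

E[T] = 4.17·E[W] + (-1.1)·E[M] = 4.17·51.2 + (-1.1)·35 = 175.004.
variance of T = a²·variance of W + b²·variance of M + 2ab·Cov[W, M] with a = 4.17, b = -1.1.
Independence gives Cov[W, M] = 0.
= 4.17²·18.3 + (-1.1)²·27.5 + 2·4.17·(-1.1)·0
= 318.21687 + 33.275 + 0 = 351.49187.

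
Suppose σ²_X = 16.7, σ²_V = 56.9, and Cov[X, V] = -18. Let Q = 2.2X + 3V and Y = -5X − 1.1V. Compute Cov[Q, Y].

By bilinearity, Cov[Q, Y] = ac·σ²_X + bd·σ²_V + (ad+bc)·Cov[X, V], with a=2.2, b=3, c=-5, d=-1.1.
ac·σ²_X = 2.2·(-5)·16.7 = -183.7
bd·σ²_V = 3·(-1.1)·56.9 = -187.77
(ad+bc)·Cov[X, V] = (-17.42)·(-18) = 313.56
Cov[Q, Y] = -183.7 + (-187.77) + 313.56 = -57.91.

Cov[Q, Y] = -57.91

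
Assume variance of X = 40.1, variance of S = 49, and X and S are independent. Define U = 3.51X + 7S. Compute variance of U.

variance of U = 2895.03601

variance of U = a²·variance of X + b²·variance of S + 2ab·covariance of X and S with a = 3.51, b = 7.
Independence gives covariance of X and S = 0.
= 3.51²·40.1 + 7²·49 + 2·3.51·7·0
= 494.03601 + 2401 + 0 = 2895.03601.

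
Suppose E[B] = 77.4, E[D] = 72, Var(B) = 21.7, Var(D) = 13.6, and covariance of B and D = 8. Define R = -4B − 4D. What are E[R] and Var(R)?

E[R] = -597.6, Var(R) = 820.8

E[R] = (-4)·E[B] + (-4)·E[D] = (-4)·77.4 + (-4)·72 = -597.6.
Var(R) = a²·Var(B) + b²·Var(D) + 2ab·covariance of B and D with a = -4, b = -4.
= (-4)²·21.7 + (-4)²·13.6 + 2·(-4)·(-4)·8
= 347.2 + 217.6 + 256 = 820.8.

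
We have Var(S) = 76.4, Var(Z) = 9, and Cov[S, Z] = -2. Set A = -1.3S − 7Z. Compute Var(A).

Var(A) = 533.716

Var(A) = a²·Var(S) + b²·Var(Z) + 2ab·Cov[S, Z] with a = -1.3, b = -7.
= (-1.3)²·76.4 + (-7)²·9 + 2·(-1.3)·(-7)·(-2)
= 129.116 + 441 + (-36.4) = 533.716.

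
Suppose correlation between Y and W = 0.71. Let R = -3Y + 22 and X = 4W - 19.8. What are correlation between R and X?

Linear rescalings preserve |correlation|; the slopes -3 and 4 have opposite signs, so the correlation flips sign: correlation between R and X = −correlation between Y and W = -0.71.

correlation between R and X = -0.71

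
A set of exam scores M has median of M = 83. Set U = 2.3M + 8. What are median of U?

median of U = 198.9

A linear map preserves order up to sign, so median of U = a·median of M + b = 2.3·83 + 8 = 198.9.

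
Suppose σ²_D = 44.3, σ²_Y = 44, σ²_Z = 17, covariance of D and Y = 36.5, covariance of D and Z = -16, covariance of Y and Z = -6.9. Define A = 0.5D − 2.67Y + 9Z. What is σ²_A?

σ²_A = 1791.9056

σ²_A = a²·σ²_D + b²·σ²_Y + c²·σ²_Z + 2ab·covariance of D and Y + 2ac·covariance of D and Z + 2bc·covariance of Y and Z, with a = 0.5, b = -2.67, c = 9.
= 11.075 + 313.6716 + 1377 + (-97.455) + (-144) + 331.614
= 1791.9056.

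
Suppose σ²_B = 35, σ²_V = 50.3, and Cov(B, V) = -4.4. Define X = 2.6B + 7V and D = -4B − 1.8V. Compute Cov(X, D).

By bilinearity, Cov(X, D) = ac·σ²_B + bd·σ²_V + (ad+bc)·Cov(B, V), with a=2.6, b=7, c=-4, d=-1.8.
ac·σ²_B = 2.6·(-4)·35 = -364
bd·σ²_V = 7·(-1.8)·50.3 = -633.78
(ad+bc)·Cov(B, V) = (-32.68)·(-4.4) = 143.792
Cov(X, D) = -364 + (-633.78) + 143.792 = -853.988.

Cov(X, D) = -853.988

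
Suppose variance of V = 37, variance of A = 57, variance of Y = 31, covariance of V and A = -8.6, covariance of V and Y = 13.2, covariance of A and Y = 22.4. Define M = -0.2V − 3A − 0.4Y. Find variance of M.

variance of M = a²·variance of V + b²·variance of A + c²·variance of Y + 2ab·covariance of V and A + 2ac·covariance of V and Y + 2bc·covariance of A and Y, with a = -0.2, b = -3, c = -0.4.
= 1.48 + 513 + 4.96 + (-10.32) + 2.112 + 53.76
= 564.992.

variance of M = 564.992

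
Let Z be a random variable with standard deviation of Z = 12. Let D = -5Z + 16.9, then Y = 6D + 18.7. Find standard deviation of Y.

standard deviation of D = |-5|·12 = 60.
standard deviation of Y = |6|·60 = 360.

standard deviation of Y = 360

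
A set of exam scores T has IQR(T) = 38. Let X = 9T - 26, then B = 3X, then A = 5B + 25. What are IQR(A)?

IQR(X) = |9|·38 = 342.
IQR(B) = |3|·342 = 1026.
IQR(A) = |5|·1026 = 5130.

IQR(A) = 5130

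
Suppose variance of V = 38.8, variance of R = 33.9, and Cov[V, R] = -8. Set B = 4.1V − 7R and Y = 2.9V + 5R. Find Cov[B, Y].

By bilinearity, Cov[B, Y] = ac·variance of V + bd·variance of R + (ad+bc)·Cov[V, R], with a=4.1, b=-7, c=2.9, d=5.
ac·variance of V = 4.1·2.9·38.8 = 461.332
bd·variance of R = (-7)·5·33.9 = -1186.5
(ad+bc)·Cov[V, R] = (0.2)·(-8) = -1.6
Cov[B, Y] = 461.332 + (-1186.5) + (-1.6) = -726.768.

Cov[B, Y] = -726.768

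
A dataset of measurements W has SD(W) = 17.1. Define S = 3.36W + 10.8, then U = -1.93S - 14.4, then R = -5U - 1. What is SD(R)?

SD(R) = 554.4504

SD(S) = |3.36|·17.1 = 57.456.
SD(U) = |-1.93|·57.456 = 110.89008.
SD(R) = |-5|·110.89008 = 554.4504.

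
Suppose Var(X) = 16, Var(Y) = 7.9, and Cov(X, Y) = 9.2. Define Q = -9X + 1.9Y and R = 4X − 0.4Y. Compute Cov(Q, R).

Cov(Q, R) = -478.964

By bilinearity, Cov(Q, R) = ac·Var(X) + bd·Var(Y) + (ad+bc)·Cov(X, Y), with a=-9, b=1.9, c=4, d=-0.4.
ac·Var(X) = (-9)·4·16 = -576
bd·Var(Y) = 1.9·(-0.4)·7.9 = -6.004
(ad+bc)·Cov(X, Y) = (11.2)·9.2 = 103.04
Cov(Q, R) = -576 + (-6.004) + 103.04 = -478.964.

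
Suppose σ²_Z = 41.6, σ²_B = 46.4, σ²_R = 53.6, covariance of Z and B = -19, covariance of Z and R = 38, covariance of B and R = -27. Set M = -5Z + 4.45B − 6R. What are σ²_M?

σ²_M = 8455.736

σ²_M = a²·σ²_Z + b²·σ²_B + c²·σ²_R + 2ab·covariance of Z and B + 2ac·covariance of Z and R + 2bc·covariance of B and R, with a = -5, b = 4.45, c = -6.
= 1040 + 918.836 + 1929.6 + 845.5 + 2280 + 1441.8
= 8455.736.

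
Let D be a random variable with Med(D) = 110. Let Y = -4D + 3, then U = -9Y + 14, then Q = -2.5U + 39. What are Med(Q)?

Med(Q) = -9828.5

Med(Y) = (-4)·110 + 3 = -437.
Med(U) = (-9)·(-437) + 14 = 3947.
Med(Q) = (-2.5)·3947 + 39 = -9828.5.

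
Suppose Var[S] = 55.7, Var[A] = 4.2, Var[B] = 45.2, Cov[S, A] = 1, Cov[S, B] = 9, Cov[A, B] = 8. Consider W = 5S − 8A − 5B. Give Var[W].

Var[W] = 2901.3

Var[W] = a²·Var[S] + b²·Var[A] + c²·Var[B] + 2ab·Cov[S, A] + 2ac·Cov[S, B] + 2bc·Cov[A, B], with a = 5, b = -8, c = -5.
= 1392.5 + 268.8 + 1130 + (-80) + (-450) + 640
= 2901.3.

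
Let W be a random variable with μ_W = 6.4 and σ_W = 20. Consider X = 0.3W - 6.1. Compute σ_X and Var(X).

X = 0.3W - 6.1 is linear with a = 0.3, b = -6.1.
σ_X = |a|·σ_W = |0.3|·20 = 6.
Var(W) = 20² = 400.
Var(X) = a²·Var(W) = 0.3²·400 = 36 (the additive constant -6.1 does not affect variance).

σ_X = 6, Var(X) = 36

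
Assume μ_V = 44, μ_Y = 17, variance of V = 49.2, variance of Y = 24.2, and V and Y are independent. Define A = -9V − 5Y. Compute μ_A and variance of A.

μ_A = (-9)·μ_V + (-5)·μ_Y = (-9)·44 + (-5)·17 = -481.
variance of A = a²·variance of V + b²·variance of Y + 2ab·Cov(V, Y) with a = -9, b = -5.
Independence gives Cov(V, Y) = 0.
= (-9)²·49.2 + (-5)²·24.2 + 2·(-9)·(-5)·0
= 3985.2 + 605 + 0 = 4590.2.

μ_A = -481, variance of A = 4590.2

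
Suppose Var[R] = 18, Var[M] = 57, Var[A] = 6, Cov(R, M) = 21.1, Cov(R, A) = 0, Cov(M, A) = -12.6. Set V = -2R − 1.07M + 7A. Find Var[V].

Var[V] = a²·Var[R] + b²·Var[M] + c²·Var[A] + 2ab·Cov(R, M) + 2ac·Cov(R, A) + 2bc·Cov(M, A), with a = -2, b = -1.07, c = 7.
= 72 + 65.2593 + 294 + 90.308 + 0 + 188.748
= 710.3153.

Var[V] = 710.3153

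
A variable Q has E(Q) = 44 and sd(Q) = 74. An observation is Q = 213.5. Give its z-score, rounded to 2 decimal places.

z = (Q − E(Q)) / sd(Q) = (213.5 − 44) / 74 ≈ 2.29.

z = 2.29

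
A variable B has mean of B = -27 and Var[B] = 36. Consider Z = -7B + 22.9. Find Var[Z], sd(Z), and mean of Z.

Z = -7B + 22.9 is linear with a = -7, b = 22.9.
Var[Z] = a²·Var[B] = (-7)²·36 = 1764 (the additive constant 22.9 does not affect variance).
sd(B) = √36 = 6.
sd(Z) = |a|·sd(B) = |-7|·6 = 42.
mean of Z = a·mean of B + b = (-7)·(-27) + 22.9 = 211.9.

Var[Z] = 1764, sd(Z) = 42, mean of Z = 211.9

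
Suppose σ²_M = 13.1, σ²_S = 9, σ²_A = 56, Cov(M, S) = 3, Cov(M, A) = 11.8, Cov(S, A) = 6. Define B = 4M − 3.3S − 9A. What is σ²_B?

σ²_B = 4271.21

σ²_B = a²·σ²_M + b²·σ²_S + c²·σ²_A + 2ab·Cov(M, S) + 2ac·Cov(M, A) + 2bc·Cov(S, A), with a = 4, b = -3.3, c = -9.
= 209.6 + 98.01 + 4536 + (-79.2) + (-849.6) + 356.4
= 4271.21.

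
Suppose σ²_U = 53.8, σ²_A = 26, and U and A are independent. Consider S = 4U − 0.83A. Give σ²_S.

σ²_S = a²·σ²_U + b²·σ²_A + 2ab·Cov[U, A] with a = 4, b = -0.83.
Independence gives Cov[U, A] = 0.
= 4²·53.8 + (-0.83)²·26 + 2·4·(-0.83)·0
= 860.8 + 17.9114 + 0 = 878.7114.

σ²_S = 878.7114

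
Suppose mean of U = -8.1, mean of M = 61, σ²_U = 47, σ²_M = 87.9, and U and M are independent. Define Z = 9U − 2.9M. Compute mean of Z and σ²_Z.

mean of Z = 9·mean of U + (-2.9)·mean of M = 9·(-8.1) + (-2.9)·61 = -249.8.
σ²_Z = a²·σ²_U + b²·σ²_M + 2ab·Cov(U, M) with a = 9, b = -2.9.
Independence gives Cov(U, M) = 0.
= 9²·47 + (-2.9)²·87.9 + 2·9·(-2.9)·0
= 3807 + 739.239 + 0 = 4546.239.

mean of Z = -249.8, σ²_Z = 4546.239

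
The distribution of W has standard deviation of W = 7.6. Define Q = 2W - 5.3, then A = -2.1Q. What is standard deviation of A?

standard deviation of A = 31.92

standard deviation of Q = |2|·7.6 = 15.2.
standard deviation of A = |-2.1|·15.2 = 31.92.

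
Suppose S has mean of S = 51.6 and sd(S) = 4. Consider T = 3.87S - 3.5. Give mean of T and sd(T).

T = 3.87S - 3.5 is linear with a = 3.87, b = -3.5.
mean of T = a·mean of S + b = 3.87·51.6 + (-3.5) = 196.192.
sd(T) = |a|·sd(S) = |3.87|·4 = 15.48.

mean of T = 196.192, sd(T) = 15.48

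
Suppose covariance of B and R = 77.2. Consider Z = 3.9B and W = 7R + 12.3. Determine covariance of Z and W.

covariance of Z and W = 2107.56

covariance of Z and W = a·c·covariance of B and R = 3.9·7·77.2 = 2107.56. Additive constants drop out.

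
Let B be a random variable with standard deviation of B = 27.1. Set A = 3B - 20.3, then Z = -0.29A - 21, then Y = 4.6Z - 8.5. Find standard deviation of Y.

standard deviation of A = |3|·27.1 = 81.3.
standard deviation of Z = |-0.29|·81.3 = 23.577.
standard deviation of Y = |4.6|·23.577 = 108.4542.

standard deviation of Y = 108.4542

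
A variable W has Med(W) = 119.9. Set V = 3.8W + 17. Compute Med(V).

Med(V) = 472.62

A linear map preserves order up to sign, so Med(V) = a·Med(W) + b = 3.8·119.9 + 17 = 472.62.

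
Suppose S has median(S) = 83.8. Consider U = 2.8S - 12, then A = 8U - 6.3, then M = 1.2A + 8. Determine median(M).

median(M) = 2137.784

median(U) = 2.8·83.8 + (-12) = 222.64.
median(A) = 8·222.64 + (-6.3) = 1774.82.
median(M) = 1.2·1774.82 + 8 = 2137.784.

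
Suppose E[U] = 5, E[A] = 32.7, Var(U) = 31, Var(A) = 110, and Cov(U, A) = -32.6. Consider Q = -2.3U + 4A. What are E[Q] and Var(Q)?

E[Q] = 119.3, Var(Q) = 2523.83

E[Q] = (-2.3)·E[U] + 4·E[A] = (-2.3)·5 + 4·32.7 = 119.3.
Var(Q) = a²·Var(U) + b²·Var(A) + 2ab·Cov(U, A) with a = -2.3, b = 4.
= (-2.3)²·31 + 4²·110 + 2·(-2.3)·4·(-32.6)
= 163.99 + 1760 + 599.84 = 2523.83.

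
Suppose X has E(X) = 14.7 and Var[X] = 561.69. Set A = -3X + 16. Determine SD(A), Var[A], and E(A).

A = -3X + 16 is linear with a = -3, b = 16.
SD(X) = √561.69 = 23.7.
SD(A) = |a|·SD(X) = |-3|·23.7 = 71.1.
Var[A] = a²·Var[X] = (-3)²·561.69 = 5055.21 (the additive constant 16 does not affect variance).
E(A) = a·E(X) + b = (-3)·14.7 + 16 = -28.1.

SD(A) = 71.1, Var[A] = 5055.21, E(A) = -28.1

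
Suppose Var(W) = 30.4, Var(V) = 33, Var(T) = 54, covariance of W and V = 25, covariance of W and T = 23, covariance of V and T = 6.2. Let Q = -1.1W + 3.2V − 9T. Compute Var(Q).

Var(Q) = 4670.984

Var(Q) = a²·Var(W) + b²·Var(V) + c²·Var(T) + 2ab·covariance of W and V + 2ac·covariance of W and T + 2bc·covariance of V and T, with a = -1.1, b = 3.2, c = -9.
= 36.784 + 337.92 + 4374 + (-176) + 455.4 + (-357.12)
= 4670.984.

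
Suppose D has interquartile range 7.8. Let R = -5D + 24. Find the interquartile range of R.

IQR(R) = 39

Under R = aD + b, IQR(R) = |a|·IQR(D) = |-5|·7.8 = 39 (shifts cancel; spread scales by |a|).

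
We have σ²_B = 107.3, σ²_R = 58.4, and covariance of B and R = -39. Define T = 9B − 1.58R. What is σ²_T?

σ²_T = 9946.24976

σ²_T = a²·σ²_B + b²·σ²_R + 2ab·covariance of B and R with a = 9, b = -1.58.
= 9²·107.3 + (-1.58)²·58.4 + 2·9·(-1.58)·(-39)
= 8691.3 + 145.78976 + 1109.16 = 9946.24976.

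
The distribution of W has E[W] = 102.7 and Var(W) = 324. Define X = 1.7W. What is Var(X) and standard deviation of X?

Var(X) = 936.36, standard deviation of X = 30.6

X = 1.7W is linear with a = 1.7, b = 0.
Var(X) = a²·Var(W) = 1.7²·324 = 936.36.
standard deviation of W = √324 = 18.
standard deviation of X = |a|·standard deviation of W = |1.7|·18 = 30.6.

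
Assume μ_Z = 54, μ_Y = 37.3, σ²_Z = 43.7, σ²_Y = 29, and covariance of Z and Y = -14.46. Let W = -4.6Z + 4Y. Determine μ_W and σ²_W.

μ_W = -99.2, σ²_W = 1920.82

μ_W = (-4.6)·μ_Z + 4·μ_Y = (-4.6)·54 + 4·37.3 = -99.2.
σ²_W = a²·σ²_Z + b²·σ²_Y + 2ab·covariance of Z and Y with a = -4.6, b = 4.
= (-4.6)²·43.7 + 4²·29 + 2·(-4.6)·4·(-14.46)
= 924.692 + 464 + 532.128 = 1920.82.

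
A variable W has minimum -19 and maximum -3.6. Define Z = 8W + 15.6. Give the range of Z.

Range(Z) = 123.2

Range of W = -3.6 − (-19) = 15.4.
Range(Z) = |a|·Range(W) = |8|·15.4 = 123.2.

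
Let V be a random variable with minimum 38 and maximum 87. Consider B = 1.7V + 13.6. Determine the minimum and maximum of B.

min(B) = 78.2, max(B) = 161.5

a = 1.7 > 0, so min(B) = a·min(V)+b = 1.7·38 + 13.6 = 78.2 and max(B) = 1.7·87 + 13.6 = 161.5.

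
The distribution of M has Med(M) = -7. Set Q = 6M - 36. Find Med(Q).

A linear map preserves order up to sign, so Med(Q) = a·Med(M) + b = 6·(-7) + (-36) = -78.

Med(Q) = -78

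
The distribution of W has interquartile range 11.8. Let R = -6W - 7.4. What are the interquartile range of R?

Under R = aW + b, IQR(R) = |a|·IQR(W) = |-6|·11.8 = 70.8 (shifts cancel; spread scales by |a|).

IQR(R) = 70.8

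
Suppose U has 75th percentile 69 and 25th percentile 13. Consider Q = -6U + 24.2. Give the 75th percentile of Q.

Since a = -6 < 0 the transformation is decreasing, reversing order: the 75th percentile of Q corresponds to the 25th percentile of U.
So P_{75}(Q) = a·P_{25}(U) + b = (-6)·13 + 24.2 = -53.8.

75th percentile of Q = -53.8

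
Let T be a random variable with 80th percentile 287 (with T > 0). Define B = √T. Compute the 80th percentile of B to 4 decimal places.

√T is increasing, so P_{80}(B) = g(P_{80}(T)) ≈ 16.9411.

80th percentile of B = 16.9411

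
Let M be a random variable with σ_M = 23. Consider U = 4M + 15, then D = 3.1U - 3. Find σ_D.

σ_U = |4|·23 = 92.
σ_D = |3.1|·92 = 285.2.

σ_D = 285.2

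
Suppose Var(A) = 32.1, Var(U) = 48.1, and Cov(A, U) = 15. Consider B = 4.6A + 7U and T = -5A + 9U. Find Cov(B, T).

By bilinearity, Cov(B, T) = ac·Var(A) + bd·Var(U) + (ad+bc)·Cov(A, U), with a=4.6, b=7, c=-5, d=9.
ac·Var(A) = 4.6·(-5)·32.1 = -738.3
bd·Var(U) = 7·9·48.1 = 3030.3
(ad+bc)·Cov(A, U) = (6.4)·15 = 96
Cov(B, T) = -738.3 + 3030.3 + 96 = 2388.

Cov(B, T) = 2388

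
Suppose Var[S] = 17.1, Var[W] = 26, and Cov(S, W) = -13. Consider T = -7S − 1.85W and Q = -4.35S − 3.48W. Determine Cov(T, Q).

Cov(T, Q) = 266.7855

By bilinearity, Cov(T, Q) = ac·Var[S] + bd·Var[W] + (ad+bc)·Cov(S, W), with a=-7, b=-1.85, c=-4.35, d=-3.48.
ac·Var[S] = (-7)·(-4.35)·17.1 = 520.695
bd·Var[W] = (-1.85)·(-3.48)·26 = 167.388
(ad+bc)·Cov(S, W) = (32.4075)·(-13) = -421.2975
Cov(T, Q) = 520.695 + 167.388 + (-421.2975) = 266.7855.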